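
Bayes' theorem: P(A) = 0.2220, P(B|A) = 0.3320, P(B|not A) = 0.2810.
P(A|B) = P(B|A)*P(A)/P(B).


P(B) = P(B|A)*P(A) + P(B|A')*P(A')
= 0.3320*0.2220 + 0.2810*0.7780
= 0.073704 + 0.218618 = 0.292322
P(A|B) = 0.073704/0.292322 = 0.2521

P(A|B) = 0.2521


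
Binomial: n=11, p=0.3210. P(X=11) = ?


C(11,11) = 1
p^11 = 3.728682e-06
(1-p)^0 = 1.000000
P = 1 * 3.728682e-06 * 1.000000 = 3.7287e-06

P(X=11) = 3.7287e-06


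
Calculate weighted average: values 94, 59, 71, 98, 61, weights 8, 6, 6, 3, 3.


Numerator = 94*8 + 59*6 + 71*6 + 98*3 + 61*3 = 2009
Denominator = 8 + 6 + 6 + 3 + 3 = 26
WM = 2009/26 = 77.2692

WM = 77.2692


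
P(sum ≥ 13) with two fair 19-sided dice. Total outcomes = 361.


Total outcomes = 19×19 = 361
Favorable (sum ≥ 13): 295
P = 295/361 = 0.8172

P = 0.8172


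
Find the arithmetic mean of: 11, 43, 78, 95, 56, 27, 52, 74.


Sum = 11 + 43 + 78 + 95 + 56 + 27 + 52 + 74 = 436
n = 8
Mean = 436/8 = 54.5000

Mean = 54.5000


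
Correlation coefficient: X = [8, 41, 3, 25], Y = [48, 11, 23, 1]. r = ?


Mean X = 19.2500, Mean Y = 20.7500
SD X = 14.972892, SD Y = 17.555270
Cov = -167.187500
r = -167.187500/(14.972892*17.555270) = -0.6360

r = -0.6360


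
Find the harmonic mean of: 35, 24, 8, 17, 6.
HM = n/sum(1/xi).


Sum of reciprocals = 1/35 + 1/24 + 1/8 + 1/17 + 1/6 = 0.420728
HM = 5/0.420728 = 11.8842

HM = 11.8842


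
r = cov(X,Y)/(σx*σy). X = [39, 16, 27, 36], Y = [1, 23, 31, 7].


Mean X = 29.5000, Mean Y = 15.5000
SD X = 8.958236, SD Y = 12.031209
Cov = -83.250000
r = -83.250000/(8.958236*12.031209) = -0.7724

r = -0.7724


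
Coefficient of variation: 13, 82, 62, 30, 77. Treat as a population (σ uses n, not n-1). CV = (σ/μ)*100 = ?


Mean = 52.8000
SD = 26.9325
CV = (26.9325/52.8000)*100 = 51.0085%

CV = 51.0085%


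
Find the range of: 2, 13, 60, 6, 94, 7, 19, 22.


Max = 94, Min = 2
Range = 94 - 2 = 92

Range = 92


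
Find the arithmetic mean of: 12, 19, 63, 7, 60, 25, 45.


Sum = 12 + 19 + 63 + 7 + 60 + 25 + 45 = 231
n = 7
Mean = 231/7 = 33.0000

Mean = 33.0000


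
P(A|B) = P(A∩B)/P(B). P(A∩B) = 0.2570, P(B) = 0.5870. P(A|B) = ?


P(A|B) = 0.2570/0.5870 = 0.4378

P(A|B) = 0.4378


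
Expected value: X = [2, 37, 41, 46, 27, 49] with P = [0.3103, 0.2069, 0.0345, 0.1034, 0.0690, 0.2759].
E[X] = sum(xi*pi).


E[X] = 2*0.3103 + 37*0.2069 + 41*0.0345 + 46*0.1034 + 27*0.0690 + 49*0.2759
= 0.6206 + 7.6553 + 1.4145 + 4.7564 + 1.8630 + 13.5191
= 29.8289

E[X] = 29.8289


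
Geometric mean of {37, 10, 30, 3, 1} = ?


Product = 37 × 10 × 30 × 3 × 1 = 33300
GM = 33300^(1/5) = 8.0258

GM = 8.0258


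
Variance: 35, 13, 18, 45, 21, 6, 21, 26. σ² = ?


Mean = 23.1250
Squared deviations: 141.0156, 102.5156, 26.2656, 478.5156, 4.5156, 293.2656, 4.5156, 8.2656
Sum = 1058.8750
Variance = 1058.8750/8 = 132.3594

Variance = 132.3594


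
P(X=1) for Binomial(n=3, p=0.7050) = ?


C(3,1) = 3
p^1 = 0.705000
(1-p)^2 = 0.087025
P = 3 * 0.705000 * 0.087025 = 0.1841

P(X=1) = 0.1841


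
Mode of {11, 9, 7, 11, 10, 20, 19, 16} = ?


Frequencies: 7:1, 9:1, 10:1, 11:2, 16:1, 19:1, 20:1
Max frequency = 2
Mode = 11

Mode = 11


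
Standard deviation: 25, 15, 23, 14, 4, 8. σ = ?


Mean = 14.8333
Variance = 55.8056
SD = sqrt(55.8056) = 7.4703

SD = 7.4703


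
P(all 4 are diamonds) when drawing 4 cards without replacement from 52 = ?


P(all diamonds) = (13/52) × (12/51) × (11/50) × (10/49)
= 0.0026

P = 0.0026


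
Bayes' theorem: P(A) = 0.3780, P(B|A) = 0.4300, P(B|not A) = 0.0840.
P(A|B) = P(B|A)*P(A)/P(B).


P(B) = P(B|A)*P(A) + P(B|A')*P(A')
= 0.4300*0.3780 + 0.0840*0.6220
= 0.162540 + 0.052248 = 0.214788
P(A|B) = 0.162540/0.214788 = 0.7567

P(A|B) = 0.7567


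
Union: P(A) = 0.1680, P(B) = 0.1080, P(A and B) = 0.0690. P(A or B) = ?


P(A∪B) = 0.1680 + 0.1080 - 0.0690
= 0.2760 - 0.0690
= 0.2070

P(A∪B) = 0.2070


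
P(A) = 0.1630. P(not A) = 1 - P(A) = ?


P(not A) = 1 - 0.1630 = 0.8370

P(not A) = 0.8370


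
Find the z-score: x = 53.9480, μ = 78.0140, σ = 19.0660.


z = (53.9480 - 78.0140)/19.0660
= -24.0660/19.0660
= -1.2622

z = -1.2622


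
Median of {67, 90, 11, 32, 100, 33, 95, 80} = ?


Sorted: 11, 32, 33, 67, 80, 90, 95, 100
n = 8 (even)
Middle values: 67 and 80
Median = (67+80)/2 = 73.5000

Median = 73.5000


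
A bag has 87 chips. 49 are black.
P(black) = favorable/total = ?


P = 49/87 = 0.5632

P = 0.5632


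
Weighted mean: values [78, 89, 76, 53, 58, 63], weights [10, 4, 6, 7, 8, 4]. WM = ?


Numerator = 78*10 + 89*4 + 76*6 + 53*7 + 58*8 + 63*4 = 2679
Denominator = 10 + 4 + 6 + 7 + 8 + 4 = 39
WM = 2679/39 = 68.6923

WM = 68.6923


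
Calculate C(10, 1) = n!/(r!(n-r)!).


C(10,1) = 10!/(1! × 9!)
= 3628800/(1 × 362880)
= 10

C(10,1) = 10


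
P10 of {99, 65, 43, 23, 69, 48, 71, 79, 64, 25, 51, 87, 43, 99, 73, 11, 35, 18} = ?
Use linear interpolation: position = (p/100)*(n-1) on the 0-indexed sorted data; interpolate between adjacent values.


Sorted: 11, 18, 23, 25, 35, 43, 43, 48, 51, 64, 65, 69, 71, 73, 79, 87, 99, 99
n = 18
Index = 10/100 * 17 = 1.7000
Lower = data[1] = 18, Upper = data[2] = 23
P10 = 18 + 0.7000*(5) = 21.5000

P10 = 21.5000


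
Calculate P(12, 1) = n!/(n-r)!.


P(12,1) = 12!/11!
= 479001600/39916800
= 12

P(12,1) = 12


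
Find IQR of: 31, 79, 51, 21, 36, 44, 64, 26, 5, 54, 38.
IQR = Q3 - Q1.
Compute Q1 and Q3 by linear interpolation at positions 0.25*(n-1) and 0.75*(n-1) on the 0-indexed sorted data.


Sorted: 5, 21, 26, 31, 36, 38, 44, 51, 54, 64, 79
Q1 (25th %ile) = 28.5000
Q3 (75th %ile) = 52.5000
IQR = 52.5000 - 28.5000 = 24.0000

IQR = 24.0000


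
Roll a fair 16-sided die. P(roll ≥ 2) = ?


Favorable outcomes (roll ≥ 2): 15
Total outcomes = 16
P = 15/16 = 0.9375

P = 0.9375


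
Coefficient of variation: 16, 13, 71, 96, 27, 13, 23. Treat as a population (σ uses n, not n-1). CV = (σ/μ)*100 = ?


Mean = 37.0000
SD = 30.5334
CV = (30.5334/37.0000)*100 = 82.5226%

CV = 82.5226%


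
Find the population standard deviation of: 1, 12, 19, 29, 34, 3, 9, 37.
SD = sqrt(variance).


Mean = 18.0000
Variance = 171.2500
SD = sqrt(171.2500) = 13.0863

SD = 13.0863


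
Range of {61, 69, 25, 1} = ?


Max = 69, Min = 1
Range = 69 - 1 = 68

Range = 68


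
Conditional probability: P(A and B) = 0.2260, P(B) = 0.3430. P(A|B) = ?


P(A|B) = 0.2260/0.3430 = 0.6589

P(A|B) = 0.6589


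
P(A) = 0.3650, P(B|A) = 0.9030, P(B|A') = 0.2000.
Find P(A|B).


P(B) = P(B|A)*P(A) + P(B|A')*P(A')
= 0.9030*0.3650 + 0.2000*0.6350
= 0.329595 + 0.127000 = 0.456595
P(A|B) = 0.329595/0.456595 = 0.7219

P(A|B) = 0.7219


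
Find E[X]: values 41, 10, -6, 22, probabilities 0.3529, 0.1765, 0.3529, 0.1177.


E[X] = 41*0.3529 + 10*0.1765 - 6*0.3529 + 22*0.1177
= 14.4689 + 1.7650 - 2.1174 + 2.5894
= 16.7059

E[X] = 16.7059


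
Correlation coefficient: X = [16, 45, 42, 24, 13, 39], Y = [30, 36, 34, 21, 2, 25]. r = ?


Mean X = 29.8333, Mean Y = 24.6667
SD X = 12.720281, SD Y = 11.338234
Cov = 102.944444
r = 102.944444/(12.720281*11.338234) = 0.7138

r = 0.7138


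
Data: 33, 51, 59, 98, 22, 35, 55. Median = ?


Sorted: 22, 33, 35, 51, 55, 59, 98
n = 7 (odd)
Middle value = 51

Median = 51


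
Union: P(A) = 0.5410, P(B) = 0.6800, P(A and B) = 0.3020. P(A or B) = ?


P(A∪B) = 0.5410 + 0.6800 - 0.3020
= 1.2210 - 0.3020
= 0.9190

P(A∪B) = 0.9190


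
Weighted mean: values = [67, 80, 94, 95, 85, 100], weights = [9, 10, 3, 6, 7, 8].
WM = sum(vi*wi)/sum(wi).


Numerator = 67*9 + 80*10 + 94*3 + 95*6 + 85*7 + 100*8 = 3650
Denominator = 9 + 10 + 3 + 6 + 7 + 8 = 43
WM = 3650/43 = 84.8837

WM = 84.8837


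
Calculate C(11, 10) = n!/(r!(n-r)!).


C(11,10) = 11!/(10! × 1!)
= 39916800/(3628800 × 1)
= 11

C(11,10) = 11


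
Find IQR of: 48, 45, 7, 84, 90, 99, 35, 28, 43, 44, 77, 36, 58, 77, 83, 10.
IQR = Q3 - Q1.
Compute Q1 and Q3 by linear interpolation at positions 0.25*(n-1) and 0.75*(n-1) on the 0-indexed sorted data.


Sorted: 7, 10, 28, 35, 36, 43, 44, 45, 48, 58, 77, 77, 83, 84, 90, 99
Q1 (25th %ile) = 35.7500
Q3 (75th %ile) = 78.5000
IQR = 78.5000 - 35.7500 = 42.7500

IQR = 42.7500


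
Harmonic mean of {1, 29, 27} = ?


Sum of reciprocals = 1/1 + 1/29 + 1/27 = 1.071520
HM = 3/1.071520 = 2.7998

HM = 2.7998


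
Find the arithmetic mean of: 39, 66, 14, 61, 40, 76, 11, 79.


Sum = 39 + 66 + 14 + 61 + 40 + 76 + 11 + 79 = 386
n = 8
Mean = 386/8 = 48.2500

Mean = 48.2500


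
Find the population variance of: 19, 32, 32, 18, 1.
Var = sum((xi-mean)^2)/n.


Mean = 20.4000
Squared deviations: 1.9600, 134.5600, 134.5600, 5.7600, 376.3600
Sum = 653.2000
Variance = 653.2000/5 = 130.6400

Variance = 130.6400


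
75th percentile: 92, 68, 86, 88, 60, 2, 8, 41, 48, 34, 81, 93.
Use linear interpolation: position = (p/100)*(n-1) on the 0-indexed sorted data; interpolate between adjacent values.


Sorted: 2, 8, 34, 41, 48, 60, 68, 81, 86, 88, 92, 93
n = 12
Index = 75/100 * 11 = 8.2500
Lower = data[8] = 86, Upper = data[9] = 88
P75 = 86 + 0.2500*(2) = 86.5000

P75 = 86.5000


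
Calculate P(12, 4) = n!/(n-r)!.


P(12,4) = 12!/8!
= 479001600/40320
= 11880

P(12,4) = 11880


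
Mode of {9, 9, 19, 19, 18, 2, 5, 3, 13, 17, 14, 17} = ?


Frequencies: 2:1, 3:1, 5:1, 9:2, 13:1, 14:1, 17:2, 18:1, 19:2
Max frequency = 2
Mode = 9, 17, 19

Mode = 9, 17, 19


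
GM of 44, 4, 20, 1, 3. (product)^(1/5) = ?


Product = 44 × 4 × 20 × 1 × 3 = 10560
GM = 10560^(1/5) = 6.3787

GM = 6.3787


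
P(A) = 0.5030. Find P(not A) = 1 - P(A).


P(not A) = 1 - 0.5030 = 0.4970

P(not A) = 0.4970


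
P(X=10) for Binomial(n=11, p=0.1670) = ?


C(11,10) = 11
p^10 = 1.687193e-08
(1-p)^1 = 0.833000
P = 11 * 1.687193e-08 * 0.833000 = 1.5460e-07

P(X=10) = 1.5460e-07


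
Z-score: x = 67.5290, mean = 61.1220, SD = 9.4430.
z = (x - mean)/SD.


z = (67.5290 - 61.1220)/9.4430
= 6.4070/9.4430
= 0.6785

z = 0.6785


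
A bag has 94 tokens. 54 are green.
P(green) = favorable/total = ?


P = 54/94 = 0.5745

P = 0.5745


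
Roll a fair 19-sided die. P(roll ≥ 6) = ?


Favorable outcomes (roll ≥ 6): 14
Total outcomes = 19
P = 14/19 = 0.7368

P = 0.7368


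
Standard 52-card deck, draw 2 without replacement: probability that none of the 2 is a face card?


P(no face cards) = (40/52) × (39/51)
= 0.5882

P = 0.5882


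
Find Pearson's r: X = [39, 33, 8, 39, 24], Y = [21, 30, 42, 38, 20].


Mean X = 28.6000, Mean Y = 30.2000
SD X = 11.672189, SD Y = 8.818163
Cov = -42.320000
r = -42.320000/(11.672189*8.818163) = -0.4112

r = -0.4112


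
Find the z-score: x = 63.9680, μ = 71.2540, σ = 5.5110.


z = (63.9680 - 71.2540)/5.5110
= -7.2860/5.5110
= -1.3221

z = -1.3221


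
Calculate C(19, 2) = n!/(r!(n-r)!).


C(19,2) = 19!/(2! × 17!)
= 121645100408832000/(2 × 355687428096000)
= 171

C(19,2) = 171


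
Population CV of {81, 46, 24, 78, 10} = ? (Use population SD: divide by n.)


Mean = 47.8000
SD = 28.3295
CV = (28.3295/47.8000)*100 = 59.2667%

CV = 59.2667%


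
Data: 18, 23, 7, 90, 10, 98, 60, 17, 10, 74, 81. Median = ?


Sorted: 7, 10, 10, 17, 18, 23, 60, 74, 81, 90, 98
n = 11 (odd)
Middle value = 23

Median = 23


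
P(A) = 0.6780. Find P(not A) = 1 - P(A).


P(not A) = 1 - 0.6780 = 0.3220

P(not A) = 0.3220


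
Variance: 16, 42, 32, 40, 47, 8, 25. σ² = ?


Mean = 30.0000
Squared deviations: 196.0000, 144.0000, 4.0000, 100.0000, 289.0000, 484.0000, 25.0000
Sum = 1242.0000
Variance = 1242.0000/7 = 177.4286

Variance = 177.4286


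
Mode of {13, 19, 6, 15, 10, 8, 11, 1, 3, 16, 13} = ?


Frequencies: 1:1, 3:1, 6:1, 8:1, 10:1, 11:1, 13:2, 15:1, 16:1, 19:1
Max frequency = 2
Mode = 13

Mode = 13


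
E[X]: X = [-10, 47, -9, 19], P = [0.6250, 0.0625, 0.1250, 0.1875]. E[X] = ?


E[X] = -10*0.6250 + 47*0.0625 - 9*0.1250 + 19*0.1875
= -6.2500 + 2.9375 - 1.1250 + 3.5625
= -0.8750

E[X] = -0.8750


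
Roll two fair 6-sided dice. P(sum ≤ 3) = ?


Total outcomes = 6×6 = 36
Favorable (sum ≤ 3): 3
P = 3/36 = 0.0833

P = 0.0833


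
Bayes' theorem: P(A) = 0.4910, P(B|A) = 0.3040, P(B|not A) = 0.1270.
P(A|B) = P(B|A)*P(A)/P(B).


P(B) = P(B|A)*P(A) + P(B|A')*P(A')
= 0.3040*0.4910 + 0.1270*0.5090
= 0.149264 + 0.064643 = 0.213907
P(A|B) = 0.149264/0.213907 = 0.6978

P(A|B) = 0.6978


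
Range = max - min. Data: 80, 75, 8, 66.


Max = 80, Min = 8
Range = 80 - 8 = 72

Range = 72


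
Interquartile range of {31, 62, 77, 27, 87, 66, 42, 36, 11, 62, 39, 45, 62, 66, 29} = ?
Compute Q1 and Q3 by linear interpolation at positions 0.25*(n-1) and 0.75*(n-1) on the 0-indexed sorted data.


Sorted: 11, 27, 29, 31, 36, 39, 42, 45, 62, 62, 62, 66, 66, 77, 87
Q1 (25th %ile) = 33.5000
Q3 (75th %ile) = 64.0000
IQR = 64.0000 - 33.5000 = 30.5000

IQR = 30.5000


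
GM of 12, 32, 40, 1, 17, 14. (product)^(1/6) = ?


Product = 12 × 32 × 40 × 1 × 17 × 14 = 3655680
GM = 3655680^(1/6) = 12.4116

GM = 12.4116


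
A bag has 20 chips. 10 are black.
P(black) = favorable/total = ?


P = 10/20 = 0.5000

P = 0.5000


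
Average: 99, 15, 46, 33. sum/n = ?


Sum = 99 + 15 + 46 + 33 = 193
n = 4
Mean = 193/4 = 48.2500

Mean = 48.2500


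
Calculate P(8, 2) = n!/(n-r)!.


P(8,2) = 8!/6!
= 40320/720
= 56

P(8,2) = 56


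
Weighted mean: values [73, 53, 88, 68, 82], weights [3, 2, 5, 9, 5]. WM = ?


Numerator = 73*3 + 53*2 + 88*5 + 68*9 + 82*5 = 1787
Denominator = 3 + 2 + 5 + 9 + 5 = 24
WM = 1787/24 = 74.4583

WM = 74.4583


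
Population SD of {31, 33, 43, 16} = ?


Mean = 30.7500
Variance = 93.1875
SD = sqrt(93.1875) = 9.6534

SD = 9.6534


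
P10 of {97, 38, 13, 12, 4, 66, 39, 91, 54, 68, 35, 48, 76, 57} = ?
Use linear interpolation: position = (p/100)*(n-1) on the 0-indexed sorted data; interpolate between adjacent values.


Sorted: 4, 12, 13, 35, 38, 39, 48, 54, 57, 66, 68, 76, 91, 97
n = 14
Index = 10/100 * 13 = 1.3000
Lower = data[1] = 12, Upper = data[2] = 13
P10 = 12 + 0.3000*(1) = 12.3000

P10 = 12.3000


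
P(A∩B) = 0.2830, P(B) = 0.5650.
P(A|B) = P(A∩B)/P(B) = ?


P(A|B) = 0.2830/0.5650 = 0.5009

P(A|B) = 0.5009


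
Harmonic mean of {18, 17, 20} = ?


Sum of reciprocals = 1/18 + 1/17 + 1/20 = 0.164379
HM = 3/0.164379 = 18.2505

HM = 18.2505


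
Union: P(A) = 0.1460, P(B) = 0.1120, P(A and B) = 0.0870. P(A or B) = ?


P(A∪B) = 0.1460 + 0.1120 - 0.0870
= 0.2580 - 0.0870
= 0.1710

P(A∪B) = 0.1710


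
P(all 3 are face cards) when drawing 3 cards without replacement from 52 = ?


P(all face cards) = (12/52) × (11/51) × (10/50)
= 0.0100

P = 0.0100


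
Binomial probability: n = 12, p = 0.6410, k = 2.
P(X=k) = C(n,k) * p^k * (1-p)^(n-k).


C(12,2) = 66
p^2 = 0.410881
(1-p)^10 = 3.555859e-05
P = 66 * 0.410881 * 3.555859e-05 = 0.0010

P(X=2) = 0.0010


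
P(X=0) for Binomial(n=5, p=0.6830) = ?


C(5,0) = 1
p^0 = 1.000000
(1-p)^5 = 0.003201
P = 1 * 1.000000 * 0.003201 = 0.0032

P(X=0) = 0.0032


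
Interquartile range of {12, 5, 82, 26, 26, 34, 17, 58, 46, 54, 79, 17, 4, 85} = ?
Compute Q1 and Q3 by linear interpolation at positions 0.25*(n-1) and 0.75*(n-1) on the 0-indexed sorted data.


Sorted: 4, 5, 12, 17, 17, 26, 26, 34, 46, 54, 58, 79, 82, 85
Q1 (25th %ile) = 17.0000
Q3 (75th %ile) = 57.0000
IQR = 57.0000 - 17.0000 = 40.0000

IQR = 40.0000


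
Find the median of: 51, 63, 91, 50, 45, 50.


Sorted: 45, 50, 50, 51, 63, 91
n = 6 (even)
Middle values: 50 and 51
Median = (50+51)/2 = 50.5000

Median = 50.5000


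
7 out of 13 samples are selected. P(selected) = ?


P = 7/13 = 0.5385

P = 0.5385


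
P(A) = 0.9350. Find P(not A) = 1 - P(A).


P(not A) = 1 - 0.9350 = 0.0650

P(not A) = 0.0650


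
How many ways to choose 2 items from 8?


C(8,2) = 8!/(2! × 6!)
= 40320/(2 × 720)
= 28

C(8,2) = 28


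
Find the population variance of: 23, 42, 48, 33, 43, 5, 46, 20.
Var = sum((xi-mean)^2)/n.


Mean = 32.5000
Squared deviations: 90.2500, 90.2500, 240.2500, 0.2500, 110.2500, 756.2500, 182.2500, 156.2500
Sum = 1626.0000
Variance = 1626.0000/8 = 203.2500

Variance = 203.2500


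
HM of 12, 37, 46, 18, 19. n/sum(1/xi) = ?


Sum of reciprocals = 1/12 + 1/37 + 1/46 + 1/18 + 1/19 = 0.240287
HM = 5/0.240287 = 20.8085

HM = 20.8085


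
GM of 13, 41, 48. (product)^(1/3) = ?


Product = 13 × 41 × 48 = 25584
GM = 25584^(1/3) = 29.4661

GM = 29.4661


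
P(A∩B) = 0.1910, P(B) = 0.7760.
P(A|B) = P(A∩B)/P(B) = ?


P(A|B) = 0.1910/0.7760 = 0.2461

P(A|B) = 0.2461


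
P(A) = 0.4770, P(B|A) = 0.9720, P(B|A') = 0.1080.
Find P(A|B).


P(B) = P(B|A)*P(A) + P(B|A')*P(A')
= 0.9720*0.4770 + 0.1080*0.5230
= 0.463644 + 0.056484 = 0.520128
P(A|B) = 0.463644/0.520128 = 0.8914

P(A|B) = 0.8914


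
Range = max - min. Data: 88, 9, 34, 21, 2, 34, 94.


Max = 94, Min = 2
Range = 94 - 2 = 92

Range = 92


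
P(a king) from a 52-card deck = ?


4 kings in 52 cards
P = 4/52 = 0.0769

P = 0.0769


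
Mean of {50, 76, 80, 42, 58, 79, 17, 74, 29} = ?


Sum = 50 + 76 + 80 + 42 + 58 + 79 + 17 + 74 + 29 = 505
n = 9
Mean = 505/9 = 56.1111

Mean = 56.1111


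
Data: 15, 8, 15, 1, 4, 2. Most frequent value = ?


Frequencies: 1:1, 2:1, 4:1, 8:1, 15:2
Max frequency = 2
Mode = 15

Mode = 15


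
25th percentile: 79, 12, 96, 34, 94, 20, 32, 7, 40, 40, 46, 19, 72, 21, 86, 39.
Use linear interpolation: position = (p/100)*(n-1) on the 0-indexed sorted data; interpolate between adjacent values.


Sorted: 7, 12, 19, 20, 21, 32, 34, 39, 40, 40, 46, 72, 79, 86, 94, 96
n = 16
Index = 25/100 * 15 = 3.7500
Lower = data[3] = 20, Upper = data[4] = 21
P25 = 20 + 0.7500*(1) = 20.7500

P25 = 20.7500


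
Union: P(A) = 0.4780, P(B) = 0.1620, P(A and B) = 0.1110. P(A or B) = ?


P(A∪B) = 0.4780 + 0.1620 - 0.1110
= 0.6400 - 0.1110
= 0.5290

P(A∪B) = 0.5290


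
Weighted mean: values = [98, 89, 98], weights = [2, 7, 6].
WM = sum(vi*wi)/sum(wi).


Numerator = 98*2 + 89*7 + 98*6 = 1407
Denominator = 2 + 7 + 6 = 15
WM = 1407/15 = 93.8000

WM = 93.8000


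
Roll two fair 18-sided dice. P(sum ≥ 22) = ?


Total outcomes = 18×18 = 324
Favorable (sum ≥ 22): 120
P = 120/324 = 0.3704

P = 0.3704


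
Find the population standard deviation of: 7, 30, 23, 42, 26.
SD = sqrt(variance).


Mean = 25.6000
Variance = 128.2400
SD = sqrt(128.2400) = 11.3243

SD = 11.3243


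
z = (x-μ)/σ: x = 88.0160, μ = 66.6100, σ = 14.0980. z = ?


z = (88.0160 - 66.6100)/14.0980
= 21.4060/14.0980
= 1.5184

z = 1.5184


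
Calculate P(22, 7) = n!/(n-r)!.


P(22,7) = 22!/15!
= 1124000727777607680000/1307674368000
= 859541760

P(22,7) = 859541760


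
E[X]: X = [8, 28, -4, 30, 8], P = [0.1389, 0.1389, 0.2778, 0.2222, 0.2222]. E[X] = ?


E[X] = 8*0.1389 + 28*0.1389 - 4*0.2778 + 30*0.2222 + 8*0.2222
= 1.1112 + 3.8892 - 1.1112 + 6.6660 + 1.7776
= 12.3328

E[X] = 12.3328


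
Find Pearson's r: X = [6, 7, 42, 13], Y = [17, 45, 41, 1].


Mean X = 17.0000, Mean Y = 26.0000
SD X = 14.679918, SD Y = 17.972201
Cov = 96.000000
r = 96.000000/(14.679918*17.972201) = 0.3639

r = 0.3639


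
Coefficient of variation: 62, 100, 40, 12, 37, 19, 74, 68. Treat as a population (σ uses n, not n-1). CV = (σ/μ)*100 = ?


Mean = 51.5000
SD = 27.8388
CV = (27.8388/51.5000)*100 = 54.0560%

CV = 54.0560%


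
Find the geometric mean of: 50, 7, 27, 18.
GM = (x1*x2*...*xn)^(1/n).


Product = 50 × 7 × 27 × 18 = 170100
GM = 170100^(1/4) = 20.3084

GM = 20.3084


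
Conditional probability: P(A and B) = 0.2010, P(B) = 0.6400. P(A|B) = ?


P(A|B) = 0.2010/0.6400 = 0.3141

P(A|B) = 0.3141


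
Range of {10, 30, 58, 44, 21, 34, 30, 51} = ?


Max = 58, Min = 10
Range = 58 - 10 = 48

Range = 48


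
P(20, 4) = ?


P(20,4) = 20!/16!
= 2432902008176640000/20922789888000
= 116280

P(20,4) = 116280


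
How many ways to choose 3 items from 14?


C(14,3) = 14!/(3! × 11!)
= 87178291200/(6 × 39916800)
= 364

C(14,3) = 364


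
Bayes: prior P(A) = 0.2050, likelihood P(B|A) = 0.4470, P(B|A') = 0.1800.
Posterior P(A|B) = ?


P(B) = P(B|A)*P(A) + P(B|A')*P(A')
= 0.4470*0.2050 + 0.1800*0.7950
= 0.091635 + 0.143100 = 0.234735
P(A|B) = 0.091635/0.234735 = 0.3904

P(A|B) = 0.3904


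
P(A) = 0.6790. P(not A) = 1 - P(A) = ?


P(not A) = 1 - 0.6790 = 0.3210

P(not A) = 0.3210


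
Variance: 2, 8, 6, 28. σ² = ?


Mean = 11.0000
Squared deviations: 81.0000, 9.0000, 25.0000, 289.0000
Sum = 404.0000
Variance = 404.0000/4 = 101.0000

Variance = 101.0000


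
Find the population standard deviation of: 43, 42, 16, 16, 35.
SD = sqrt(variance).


Mean = 30.4000
Variance = 145.8400
SD = sqrt(145.8400) = 12.0764

SD = 12.0764


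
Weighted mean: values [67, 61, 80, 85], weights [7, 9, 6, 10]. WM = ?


Numerator = 67*7 + 61*9 + 80*6 + 85*10 = 2348
Denominator = 7 + 9 + 6 + 10 = 32
WM = 2348/32 = 73.3750

WM = 73.3750


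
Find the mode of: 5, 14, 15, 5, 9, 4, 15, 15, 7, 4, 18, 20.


Frequencies: 4:2, 5:2, 7:1, 9:1, 14:1, 15:3, 18:1, 20:1
Max frequency = 3
Mode = 15

Mode = 15


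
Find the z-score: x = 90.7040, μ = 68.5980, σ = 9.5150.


z = (90.7040 - 68.5980)/9.5150
= 22.1060/9.5150
= 2.3233

z = 2.3233


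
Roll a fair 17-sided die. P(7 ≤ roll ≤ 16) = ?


Favorable outcomes (7 ≤ roll ≤ 16): 10
Total outcomes = 17
P = 10/17 = 0.5882

P = 0.5882


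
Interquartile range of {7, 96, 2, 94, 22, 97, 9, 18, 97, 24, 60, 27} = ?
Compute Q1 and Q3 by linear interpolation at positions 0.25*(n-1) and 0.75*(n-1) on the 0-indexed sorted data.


Sorted: 2, 7, 9, 18, 22, 24, 27, 60, 94, 96, 97, 97
Q1 (25th %ile) = 15.7500
Q3 (75th %ile) = 94.5000
IQR = 94.5000 - 15.7500 = 78.7500

IQR = 78.7500


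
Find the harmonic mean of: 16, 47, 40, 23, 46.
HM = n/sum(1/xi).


Sum of reciprocals = 1/16 + 1/47 + 1/40 + 1/23 + 1/46 = 0.173994
HM = 5/0.173994 = 28.7366

HM = 28.7366


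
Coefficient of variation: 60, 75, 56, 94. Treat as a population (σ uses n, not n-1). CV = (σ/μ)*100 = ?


Mean = 71.2500
SD = 14.9227
CV = (14.9227/71.2500)*100 = 20.9442%

CV = 20.9442%


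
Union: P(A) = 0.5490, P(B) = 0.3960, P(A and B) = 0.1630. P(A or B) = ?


P(A∪B) = 0.5490 + 0.3960 - 0.1630
= 0.9450 - 0.1630
= 0.7820

P(A∪B) = 0.7820


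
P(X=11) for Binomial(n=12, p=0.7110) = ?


C(12,11) = 12
p^11 = 0.023473
(1-p)^1 = 0.289000
P = 12 * 0.023473 * 0.289000 = 0.0814

P(X=11) = 0.0814


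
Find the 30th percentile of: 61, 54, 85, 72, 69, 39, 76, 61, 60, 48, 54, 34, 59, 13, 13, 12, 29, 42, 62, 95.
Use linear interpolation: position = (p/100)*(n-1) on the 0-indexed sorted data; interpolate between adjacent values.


Sorted: 12, 13, 13, 29, 34, 39, 42, 48, 54, 54, 59, 60, 61, 61, 62, 69, 72, 76, 85, 95
n = 20
Index = 30/100 * 19 = 5.7000
Lower = data[5] = 39, Upper = data[6] = 42
P30 = 39 + 0.7000*(3) = 41.1000

P30 = 41.1000


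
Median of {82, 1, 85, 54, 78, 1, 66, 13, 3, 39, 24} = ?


Sorted: 1, 1, 3, 13, 24, 39, 54, 66, 78, 82, 85
n = 11 (odd)
Middle value = 39

Median = 39


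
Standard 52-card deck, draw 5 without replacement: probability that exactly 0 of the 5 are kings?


Hypergeometric: P(X=0) = C(4,0)·C(48,5) / C(52,5)
= 1 × 1712304 / 2598960
= 1712304/2598960 = 0.6588

P = 0.6588


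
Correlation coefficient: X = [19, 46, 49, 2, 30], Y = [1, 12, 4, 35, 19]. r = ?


Mean X = 29.2000, Mean Y = 14.2000
SD X = 17.428712, SD Y = 12.155657
Cov = -133.240000
r = -133.240000/(17.428712*12.155657) = -0.6289

r = -0.6289


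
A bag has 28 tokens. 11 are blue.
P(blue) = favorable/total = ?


P = 11/28 = 0.3929

P = 0.3929


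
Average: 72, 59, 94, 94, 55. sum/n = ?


Sum = 72 + 59 + 94 + 94 + 55 = 374
n = 5
Mean = 374/5 = 74.8000

Mean = 74.8000


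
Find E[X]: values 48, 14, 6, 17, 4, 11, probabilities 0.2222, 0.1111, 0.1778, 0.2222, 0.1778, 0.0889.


E[X] = 48*0.2222 + 14*0.1111 + 6*0.1778 + 17*0.2222 + 4*0.1778 + 11*0.0889
= 10.6656 + 1.5554 + 1.0668 + 3.7774 + 0.7112 + 0.9779
= 18.7543

E[X] = 18.7543


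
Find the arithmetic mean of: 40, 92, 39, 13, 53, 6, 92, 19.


Sum = 40 + 92 + 39 + 13 + 53 + 6 + 92 + 19 = 354
n = 8
Mean = 354/8 = 44.2500

Mean = 44.2500


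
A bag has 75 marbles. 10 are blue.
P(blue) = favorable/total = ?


P = 10/75 = 0.1333

P = 0.1333


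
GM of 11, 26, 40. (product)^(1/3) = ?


Product = 11 × 26 × 40 = 11440
GM = 11440^(1/3) = 22.5325

GM = 22.5325


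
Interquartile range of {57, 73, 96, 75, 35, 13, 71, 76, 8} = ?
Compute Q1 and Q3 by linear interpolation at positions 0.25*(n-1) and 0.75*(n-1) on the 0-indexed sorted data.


Sorted: 8, 13, 35, 57, 71, 73, 75, 76, 96
Q1 (25th %ile) = 35.0000
Q3 (75th %ile) = 75.0000
IQR = 75.0000 - 35.0000 = 40.0000

IQR = 40.0000


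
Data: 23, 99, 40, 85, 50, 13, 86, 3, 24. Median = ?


Sorted: 3, 13, 23, 24, 40, 50, 85, 86, 99
n = 9 (odd)
Middle value = 40

Median = 40


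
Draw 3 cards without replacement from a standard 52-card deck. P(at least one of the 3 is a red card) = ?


P(at least one) = 1 - P(none)
P(none) = (26/52) × (25/51) × (24/50) = 0.117647
P(at least one) = 1 - 0.117647 = 0.8824

P = 0.8824


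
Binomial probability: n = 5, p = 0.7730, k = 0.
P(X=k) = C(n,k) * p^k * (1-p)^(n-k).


C(5,0) = 1
p^0 = 1.000000
(1-p)^5 = 0.000603
P = 1 * 1.000000 * 0.000603 = 0.0006

P(X=0) = 0.0006


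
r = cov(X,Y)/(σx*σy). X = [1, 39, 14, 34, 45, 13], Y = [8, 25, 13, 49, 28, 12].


Mean X = 24.3333, Mean Y = 22.5000
SD X = 15.891997, SD Y = 13.841363
Cov = 160.333333
r = 160.333333/(15.891997*13.841363) = 0.7289

r = 0.7289


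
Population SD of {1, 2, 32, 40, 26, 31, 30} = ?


Mean = 23.1429
Variance = 202.4082
SD = sqrt(202.4082) = 14.2270

SD = 14.2270


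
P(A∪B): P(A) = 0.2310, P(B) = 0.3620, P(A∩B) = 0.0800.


P(A∪B) = 0.2310 + 0.3620 - 0.0800
= 0.5930 - 0.0800
= 0.5130

P(A∪B) = 0.5130


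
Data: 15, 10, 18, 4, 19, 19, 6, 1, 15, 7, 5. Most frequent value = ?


Frequencies: 1:1, 4:1, 5:1, 6:1, 7:1, 10:1, 15:2, 18:1, 19:2
Max frequency = 2
Mode = 15, 19

Mode = 15, 19


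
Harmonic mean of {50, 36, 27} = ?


Sum of reciprocals = 1/50 + 1/36 + 1/27 = 0.084815
HM = 3/0.084815 = 35.3712

HM = 35.3712


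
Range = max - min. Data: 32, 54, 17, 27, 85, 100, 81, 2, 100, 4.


Max = 100, Min = 2
Range = 100 - 2 = 98

Range = 98


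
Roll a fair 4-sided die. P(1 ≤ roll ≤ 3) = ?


Favorable outcomes (1 ≤ roll ≤ 3): 3
Total outcomes = 4
P = 3/4 = 0.7500

P = 0.7500


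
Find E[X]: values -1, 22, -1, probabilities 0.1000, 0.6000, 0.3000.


E[X] = -1*0.1000 + 22*0.6000 - 1*0.3000
= -0.1000 + 13.2000 - 0.3000
= 12.8000

E[X] = 12.8000


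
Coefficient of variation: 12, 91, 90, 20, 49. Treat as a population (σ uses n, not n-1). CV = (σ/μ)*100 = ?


Mean = 52.4000
SD = 33.4580
CV = (33.4580/52.4000)*100 = 63.8512%

CV = 63.8512%


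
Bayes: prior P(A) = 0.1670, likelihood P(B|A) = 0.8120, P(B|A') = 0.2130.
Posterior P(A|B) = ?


P(B) = P(B|A)*P(A) + P(B|A')*P(A')
= 0.8120*0.1670 + 0.2130*0.8330
= 0.135604 + 0.177429 = 0.313033
P(A|B) = 0.135604/0.313033 = 0.4332

P(A|B) = 0.4332


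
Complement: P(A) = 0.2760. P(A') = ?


P(not A) = 1 - 0.2760 = 0.7240

P(not A) = 0.7240


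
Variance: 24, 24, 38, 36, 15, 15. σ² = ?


Mean = 25.3333
Squared deviations: 1.7778, 1.7778, 160.4444, 113.7778, 106.7778, 106.7778
Sum = 491.3333
Variance = 491.3333/6 = 81.8889

Variance = 81.8889


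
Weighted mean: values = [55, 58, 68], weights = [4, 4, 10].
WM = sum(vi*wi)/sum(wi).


Numerator = 55*4 + 58*4 + 68*10 = 1132
Denominator = 4 + 4 + 10 = 18
WM = 1132/18 = 62.8889

WM = 62.8889


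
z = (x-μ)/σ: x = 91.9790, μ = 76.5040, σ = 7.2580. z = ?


z = (91.9790 - 76.5040)/7.2580
= 15.4750/7.2580
= 2.1321

z = 2.1321


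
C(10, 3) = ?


C(10,3) = 10!/(3! × 7!)
= 3628800/(6 × 5040)
= 120

C(10,3) = 120


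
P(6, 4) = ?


P(6,4) = 6!/2!
= 720/2
= 360

P(6,4) = 360


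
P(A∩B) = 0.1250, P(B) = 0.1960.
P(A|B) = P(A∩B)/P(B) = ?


P(A|B) = 0.1250/0.1960 = 0.6378

P(A|B) = 0.6378


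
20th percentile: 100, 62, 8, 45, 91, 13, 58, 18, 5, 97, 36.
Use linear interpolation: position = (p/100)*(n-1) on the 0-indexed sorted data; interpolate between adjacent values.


Sorted: 5, 8, 13, 18, 36, 45, 58, 62, 91, 97, 100
n = 11
Index = 20/100 * 10 = 2.0000
Lower = data[2] = 13, Upper = data[3] = 18
P20 = 13 + 0*(5) = 13.0000

P20 = 13.0000


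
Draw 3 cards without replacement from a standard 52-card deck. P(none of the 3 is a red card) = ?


P(no red cards) = (26/52) × (25/51) × (24/50)
= 0.1176

P = 0.1176


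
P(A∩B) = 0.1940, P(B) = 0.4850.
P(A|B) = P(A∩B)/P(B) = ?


P(A|B) = 0.1940/0.4850 = 0.4000

P(A|B) = 0.4000


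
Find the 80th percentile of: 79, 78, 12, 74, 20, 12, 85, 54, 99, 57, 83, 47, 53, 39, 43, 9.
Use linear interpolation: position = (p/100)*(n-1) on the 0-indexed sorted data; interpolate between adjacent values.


Sorted: 9, 12, 12, 20, 39, 43, 47, 53, 54, 57, 74, 78, 79, 83, 85, 99
n = 16
Index = 80/100 * 15 = 12.0000
Lower = data[12] = 79, Upper = data[13] = 83
P80 = 79 + 0*(4) = 79.0000

P80 = 79.0000


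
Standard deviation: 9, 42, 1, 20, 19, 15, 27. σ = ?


Mean = 19.0000
Variance = 147.7143
SD = sqrt(147.7143) = 12.1538

SD = 12.1538


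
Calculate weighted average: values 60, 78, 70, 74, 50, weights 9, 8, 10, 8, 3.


Numerator = 60*9 + 78*8 + 70*10 + 74*8 + 50*3 = 2606
Denominator = 9 + 8 + 10 + 8 + 3 = 38
WM = 2606/38 = 68.5789

WM = 68.5789


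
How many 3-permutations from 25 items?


P(25,3) = 25!/22!
= 15511210043330985984000000/1124000727777607680000
= 13800

P(25,3) = 13800


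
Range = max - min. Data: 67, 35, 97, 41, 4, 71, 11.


Max = 97, Min = 4
Range = 97 - 4 = 93

Range = 93


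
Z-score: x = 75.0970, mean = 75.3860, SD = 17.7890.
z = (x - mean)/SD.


z = (75.0970 - 75.3860)/17.7890
= -0.2890/17.7890
= -0.0162

z = -0.0162


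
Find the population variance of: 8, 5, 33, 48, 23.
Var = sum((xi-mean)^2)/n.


Mean = 23.4000
Squared deviations: 237.1600, 338.5600, 92.1600, 605.1600, 0.1600
Sum = 1273.2000
Variance = 1273.2000/5 = 254.6400

Variance = 254.6400


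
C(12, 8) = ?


C(12,8) = 12!/(8! × 4!)
= 479001600/(40320 × 24)
= 495

C(12,8) = 495


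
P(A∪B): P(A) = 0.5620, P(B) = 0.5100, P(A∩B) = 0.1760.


P(A∪B) = 0.5620 + 0.5100 - 0.1760
= 1.0720 - 0.1760
= 0.8960

P(A∪B) = 0.8960


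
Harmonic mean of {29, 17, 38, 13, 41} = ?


Sum of reciprocals = 1/29 + 1/17 + 1/38 + 1/13 + 1/41 = 0.220935
HM = 5/0.220935 = 22.6310

HM = 22.6310


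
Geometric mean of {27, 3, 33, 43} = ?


Product = 27 × 3 × 33 × 43 = 114939
GM = 114939^(1/4) = 18.4127

GM = 18.4127


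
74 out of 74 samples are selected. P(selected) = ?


P = 74/74 = 1.0000

P = 1.0000


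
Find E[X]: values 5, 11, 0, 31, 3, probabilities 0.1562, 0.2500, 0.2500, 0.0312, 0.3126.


E[X] = 5*0.1562 + 11*0.2500 + 0*0.2500 + 31*0.0312 + 3*0.3126
= 0.7810 + 2.7500 + 0 + 0.9672 + 0.9378
= 5.4360

E[X] = 5.4360


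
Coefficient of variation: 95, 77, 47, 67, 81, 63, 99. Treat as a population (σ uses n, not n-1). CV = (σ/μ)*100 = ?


Mean = 75.5714
SD = 16.9272
CV = (16.9272/75.5714)*100 = 22.3990%

CV = 22.3990%


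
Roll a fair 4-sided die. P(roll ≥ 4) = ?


Favorable outcomes (roll ≥ 4): 1
Total outcomes = 4
P = 1/4 = 0.2500

P = 0.2500


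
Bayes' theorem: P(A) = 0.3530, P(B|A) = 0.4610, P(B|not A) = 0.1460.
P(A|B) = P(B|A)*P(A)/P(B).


P(B) = P(B|A)*P(A) + P(B|A')*P(A')
= 0.4610*0.3530 + 0.1460*0.6470
= 0.162733 + 0.094462 = 0.257195
P(A|B) = 0.162733/0.257195 = 0.6327

P(A|B) = 0.6327


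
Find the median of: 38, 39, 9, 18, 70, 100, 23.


Sorted: 9, 18, 23, 38, 39, 70, 100
n = 7 (odd)
Middle value = 38

Median = 38


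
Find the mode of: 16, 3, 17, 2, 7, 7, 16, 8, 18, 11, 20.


Frequencies: 2:1, 3:1, 7:2, 8:1, 11:1, 16:2, 17:1, 18:1, 20:1
Max frequency = 2
Mode = 7, 16

Mode = 7, 16


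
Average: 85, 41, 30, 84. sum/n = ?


Sum = 85 + 41 + 30 + 84 = 240
n = 4
Mean = 240/4 = 60.0000

Mean = 60.0000


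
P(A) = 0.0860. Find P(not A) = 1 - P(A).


P(not A) = 1 - 0.0860 = 0.9140

P(not A) = 0.9140


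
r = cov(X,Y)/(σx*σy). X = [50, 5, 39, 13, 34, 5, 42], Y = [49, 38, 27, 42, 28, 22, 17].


Mean X = 26.8571, Mean Y = 31.8571
SD X = 17.365224, SD Y = 10.629186
Cov = 3.693878
r = 3.693878/(17.365224*10.629186) = 0.0200

r = 0.0200


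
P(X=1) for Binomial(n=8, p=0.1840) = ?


C(8,1) = 8
p^1 = 0.184000
(1-p)^7 = 0.240897
P = 8 * 0.184000 * 0.240897 = 0.3546

P(X=1) = 0.3546


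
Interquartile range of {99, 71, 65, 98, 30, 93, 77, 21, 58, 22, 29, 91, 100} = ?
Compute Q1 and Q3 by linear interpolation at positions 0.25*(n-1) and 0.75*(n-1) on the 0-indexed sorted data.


Sorted: 21, 22, 29, 30, 58, 65, 71, 77, 91, 93, 98, 99, 100
Q1 (25th %ile) = 30.0000
Q3 (75th %ile) = 93.0000
IQR = 93.0000 - 30.0000 = 63.0000

IQR = 63.0000


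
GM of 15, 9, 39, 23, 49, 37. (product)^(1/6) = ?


Product = 15 × 9 × 39 × 23 × 49 × 37 = 219545235
GM = 219545235^(1/6) = 24.5615

GM = 24.5615


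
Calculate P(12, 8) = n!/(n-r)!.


P(12,8) = 12!/4!
= 479001600/24
= 19958400

P(12,8) = 19958400


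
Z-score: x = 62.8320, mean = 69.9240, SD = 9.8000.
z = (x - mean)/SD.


z = (62.8320 - 69.9240)/9.8000
= -7.0920/9.8000
= -0.7237

z = -0.7237


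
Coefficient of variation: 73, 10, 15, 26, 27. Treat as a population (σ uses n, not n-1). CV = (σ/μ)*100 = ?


Mean = 30.2000
SD = 22.3553
CV = (22.3553/30.2000)*100 = 74.0242%

CV = 74.0242%


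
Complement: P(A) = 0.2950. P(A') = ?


P(not A) = 1 - 0.2950 = 0.7050

P(not A) = 0.7050


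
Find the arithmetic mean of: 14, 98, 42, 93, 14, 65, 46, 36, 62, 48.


Sum = 14 + 98 + 42 + 93 + 14 + 65 + 46 + 36 + 62 + 48 = 518
n = 10
Mean = 518/10 = 51.8000

Mean = 51.8000


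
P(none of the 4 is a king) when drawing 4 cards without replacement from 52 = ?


P(no kings) = (48/52) × (47/51) × (46/50) × (45/49)
= 0.7187

P = 0.7187


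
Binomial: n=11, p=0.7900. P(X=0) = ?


C(11,0) = 1
p^0 = 1.000000
(1-p)^11 = 3.502775e-08
P = 1 * 1.000000 * 3.502775e-08 = 3.5028e-08

P(X=0) = 3.5028e-08


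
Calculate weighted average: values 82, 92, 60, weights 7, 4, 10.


Numerator = 82*7 + 92*4 + 60*10 = 1542
Denominator = 7 + 4 + 10 = 21
WM = 1542/21 = 73.4286

WM = 73.4286


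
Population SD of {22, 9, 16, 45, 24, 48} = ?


Mean = 27.3333
Variance = 207.2222
SD = sqrt(207.2222) = 14.3952

SD = 14.3952


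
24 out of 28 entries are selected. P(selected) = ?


P = 24/28 = 0.8571

P = 0.8571


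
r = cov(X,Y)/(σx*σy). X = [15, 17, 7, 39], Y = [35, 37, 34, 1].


Mean X = 19.5000, Mean Y = 26.7500
SD X = 11.863811, SD Y = 14.905955
Cov = -163.875000
r = -163.875000/(11.863811*14.905955) = -0.9267

r = -0.9267


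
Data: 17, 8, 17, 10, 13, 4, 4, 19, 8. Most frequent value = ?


Frequencies: 4:2, 8:2, 10:1, 13:1, 17:2, 19:1
Max frequency = 2
Mode = 4, 8, 17

Mode = 4, 8, 17


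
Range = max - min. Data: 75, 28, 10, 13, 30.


Max = 75, Min = 10
Range = 75 - 10 = 65

Range = 65


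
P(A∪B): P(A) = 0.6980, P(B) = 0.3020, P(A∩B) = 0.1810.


P(A∪B) = 0.6980 + 0.3020 - 0.1810
= 1.0000 - 0.1810
= 0.8190

P(A∪B) = 0.8190


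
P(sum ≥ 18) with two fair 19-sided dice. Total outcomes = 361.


Total outcomes = 19×19 = 361
Favorable (sum ≥ 18): 225
P = 225/361 = 0.6233

P = 0.6233


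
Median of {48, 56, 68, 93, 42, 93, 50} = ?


Sorted: 42, 48, 50, 56, 68, 93, 93
n = 7 (odd)
Middle value = 56

Median = 56


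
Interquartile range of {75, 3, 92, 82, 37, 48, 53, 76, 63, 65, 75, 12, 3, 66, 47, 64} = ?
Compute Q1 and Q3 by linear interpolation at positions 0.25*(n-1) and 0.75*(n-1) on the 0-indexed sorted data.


Sorted: 3, 3, 12, 37, 47, 48, 53, 63, 64, 65, 66, 75, 75, 76, 82, 92
Q1 (25th %ile) = 44.5000
Q3 (75th %ile) = 75.0000
IQR = 75.0000 - 44.5000 = 30.5000

IQR = 30.5000


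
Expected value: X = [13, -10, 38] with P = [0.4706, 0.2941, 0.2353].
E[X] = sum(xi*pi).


E[X] = 13*0.4706 - 10*0.2941 + 38*0.2353
= 6.1178 - 2.9410 + 8.9414
= 12.1182

E[X] = 12.1182


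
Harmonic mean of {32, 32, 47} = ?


Sum of reciprocals = 1/32 + 1/32 + 1/47 = 0.083777
HM = 3/0.083777 = 35.8095

HM = 35.8095


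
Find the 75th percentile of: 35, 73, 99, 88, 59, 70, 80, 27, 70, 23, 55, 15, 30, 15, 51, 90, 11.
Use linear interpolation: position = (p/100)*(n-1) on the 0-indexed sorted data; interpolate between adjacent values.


Sorted: 11, 15, 15, 23, 27, 30, 35, 51, 55, 59, 70, 70, 73, 80, 88, 90, 99
n = 17
Index = 75/100 * 16 = 12.0000
Lower = data[12] = 73, Upper = data[13] = 80
P75 = 73 + 0*(7) = 73.0000

P75 = 73.0000


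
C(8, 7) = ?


C(8,7) = 8!/(7! × 1!)
= 40320/(5040 × 1)
= 8

C(8,7) = 8


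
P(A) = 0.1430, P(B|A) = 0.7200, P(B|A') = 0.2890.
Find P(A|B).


P(B) = P(B|A)*P(A) + P(B|A')*P(A')
= 0.7200*0.1430 + 0.2890*0.8570
= 0.102960 + 0.247673 = 0.350633
P(A|B) = 0.102960/0.350633 = 0.2936

P(A|B) = 0.2936


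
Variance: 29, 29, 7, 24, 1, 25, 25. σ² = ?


Mean = 20.0000
Squared deviations: 81.0000, 81.0000, 169.0000, 16.0000, 361.0000, 25.0000, 25.0000
Sum = 758.0000
Variance = 758.0000/7 = 108.2857

Variance = 108.2857


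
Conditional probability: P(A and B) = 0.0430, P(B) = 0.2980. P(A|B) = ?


P(A|B) = 0.0430/0.2980 = 0.1443

P(A|B) = 0.1443


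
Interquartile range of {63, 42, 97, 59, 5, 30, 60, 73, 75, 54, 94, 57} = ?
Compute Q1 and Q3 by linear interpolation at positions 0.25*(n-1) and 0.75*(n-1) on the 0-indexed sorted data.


Sorted: 5, 30, 42, 54, 57, 59, 60, 63, 73, 75, 94, 97
Q1 (25th %ile) = 51.0000
Q3 (75th %ile) = 73.5000
IQR = 73.5000 - 51.0000 = 22.5000

IQR = 22.5000


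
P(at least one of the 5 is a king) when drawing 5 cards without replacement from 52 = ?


P(at least one) = 1 - P(none)
P(none) = (48/52) × (47/51) × (46/50) × (45/49) × (44/48) = 0.658842
P(at least one) = 1 - 0.658842 = 0.3412

P = 0.3412


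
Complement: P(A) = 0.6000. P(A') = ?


P(not A) = 1 - 0.6000 = 0.4000

P(not A) = 0.4000


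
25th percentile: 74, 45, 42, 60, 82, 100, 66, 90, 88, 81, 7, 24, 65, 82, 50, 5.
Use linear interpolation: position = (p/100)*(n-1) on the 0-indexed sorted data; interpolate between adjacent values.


Sorted: 5, 7, 24, 42, 45, 50, 60, 65, 66, 74, 81, 82, 82, 88, 90, 100
n = 16
Index = 25/100 * 15 = 3.7500
Lower = data[3] = 42, Upper = data[4] = 45
P25 = 42 + 0.7500*(3) = 44.2500

P25 = 44.2500


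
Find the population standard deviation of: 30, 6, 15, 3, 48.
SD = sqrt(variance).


Mean = 20.4000
Variance = 278.6400
SD = sqrt(278.6400) = 16.6925

SD = 16.6925


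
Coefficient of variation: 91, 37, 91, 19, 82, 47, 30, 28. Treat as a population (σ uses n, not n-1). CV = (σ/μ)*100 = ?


Mean = 53.1250
SD = 28.1311
CV = (28.1311/53.1250)*100 = 52.9527%

CV = 52.9527%


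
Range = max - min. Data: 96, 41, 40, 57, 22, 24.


Max = 96, Min = 22
Range = 96 - 22 = 74

Range = 74


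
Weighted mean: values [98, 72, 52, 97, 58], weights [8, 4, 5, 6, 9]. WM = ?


Numerator = 98*8 + 72*4 + 52*5 + 97*6 + 58*9 = 2436
Denominator = 8 + 4 + 5 + 6 + 9 = 32
WM = 2436/32 = 76.1250

WM = 76.1250


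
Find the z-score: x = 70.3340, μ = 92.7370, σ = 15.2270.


z = (70.3340 - 92.7370)/15.2270
= -22.4030/15.2270
= -1.4713

z = -1.4713


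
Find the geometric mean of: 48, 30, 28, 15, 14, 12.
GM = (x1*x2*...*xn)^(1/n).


Product = 48 × 30 × 28 × 15 × 14 × 12 = 101606400
GM = 101606400^(1/6) = 21.6016

GM = 21.6016
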